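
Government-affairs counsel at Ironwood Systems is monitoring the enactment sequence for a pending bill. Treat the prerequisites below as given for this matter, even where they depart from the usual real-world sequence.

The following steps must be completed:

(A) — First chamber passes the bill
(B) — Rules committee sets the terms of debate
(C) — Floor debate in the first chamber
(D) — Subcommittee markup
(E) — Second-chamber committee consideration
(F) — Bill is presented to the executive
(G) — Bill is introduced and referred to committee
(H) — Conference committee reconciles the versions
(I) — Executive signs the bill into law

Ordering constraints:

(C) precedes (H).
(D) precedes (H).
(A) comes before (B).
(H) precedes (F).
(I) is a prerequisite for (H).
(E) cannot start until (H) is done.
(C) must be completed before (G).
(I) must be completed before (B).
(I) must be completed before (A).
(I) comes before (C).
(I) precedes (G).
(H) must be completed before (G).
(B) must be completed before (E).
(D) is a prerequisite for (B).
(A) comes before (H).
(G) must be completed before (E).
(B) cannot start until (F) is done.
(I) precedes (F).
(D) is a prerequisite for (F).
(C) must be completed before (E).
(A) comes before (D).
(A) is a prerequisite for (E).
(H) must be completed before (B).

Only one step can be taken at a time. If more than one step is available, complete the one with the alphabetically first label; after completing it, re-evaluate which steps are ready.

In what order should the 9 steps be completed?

(I) is the only step with nothing outstanding, so it goes first.
(A) and (C) are both available; (A) has the earlier label → (A).
Ready: (C) and (D). (C) has the earlier label → (C).
Next only (D) has its prerequisites met → (D).
(H) is the only step now ready → (H).
(F) and (G) are both available; (F) has the earlier label → (F).
(B) and (G) are both available; (B) has the earlier label → (B).
Next only (G) has its prerequisites met → (G).
Next only (E) has its prerequisites met → (E).

(I), (A), (C), (D), (H), (F), (B), (G), (E)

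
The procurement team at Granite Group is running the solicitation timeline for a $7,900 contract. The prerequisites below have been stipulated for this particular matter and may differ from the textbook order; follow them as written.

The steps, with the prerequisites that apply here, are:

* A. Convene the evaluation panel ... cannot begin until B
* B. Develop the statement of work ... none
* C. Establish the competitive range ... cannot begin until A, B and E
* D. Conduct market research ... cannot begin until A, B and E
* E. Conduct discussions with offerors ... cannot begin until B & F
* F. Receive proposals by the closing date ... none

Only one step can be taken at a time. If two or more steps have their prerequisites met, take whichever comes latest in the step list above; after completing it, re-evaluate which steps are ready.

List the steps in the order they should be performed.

F and B have no prerequisites; F is listed later, so F is first.
B is the only step now ready → B.
Now E and A have their prerequisites met. E is listed later, so E next.
Next only A has its prerequisites met → A.
Ready: D and C. D is listed later → D.
C needed E, B and A, now all done → C.

F, B, E, A, D, C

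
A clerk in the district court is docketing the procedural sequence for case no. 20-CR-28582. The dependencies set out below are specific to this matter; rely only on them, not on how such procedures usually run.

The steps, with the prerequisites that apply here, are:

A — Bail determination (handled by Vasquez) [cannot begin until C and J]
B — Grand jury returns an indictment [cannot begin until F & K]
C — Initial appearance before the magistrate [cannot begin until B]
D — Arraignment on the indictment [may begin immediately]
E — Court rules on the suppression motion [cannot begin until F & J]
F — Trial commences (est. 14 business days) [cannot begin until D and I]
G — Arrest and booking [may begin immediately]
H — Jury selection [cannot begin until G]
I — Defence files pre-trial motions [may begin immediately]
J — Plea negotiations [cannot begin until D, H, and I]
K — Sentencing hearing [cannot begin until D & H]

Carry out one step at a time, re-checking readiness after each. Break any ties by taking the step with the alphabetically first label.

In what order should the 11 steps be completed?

D G H I F J E K B C A

Nothing is required for D, G and I. D has the earlier label → D first.
Now G and I have their prerequisites met. G has the earlier label, so G next.
Now H and I have their prerequisites met. H has the earlier label, so H next.
K now also ready, so the ready set is {I, K}; I has the earlier label → I.
F and J now also ready, so the ready set is {F, J, K}; F has the earlier label → F.
J and K are both available; J has the earlier label → J.
E and K are both available; E has the earlier label → E.
Next only K has its prerequisites met → K.
That leaves B as the only ready step → B.
C needed B, now all done → C.
Next only A has its prerequisites met → A.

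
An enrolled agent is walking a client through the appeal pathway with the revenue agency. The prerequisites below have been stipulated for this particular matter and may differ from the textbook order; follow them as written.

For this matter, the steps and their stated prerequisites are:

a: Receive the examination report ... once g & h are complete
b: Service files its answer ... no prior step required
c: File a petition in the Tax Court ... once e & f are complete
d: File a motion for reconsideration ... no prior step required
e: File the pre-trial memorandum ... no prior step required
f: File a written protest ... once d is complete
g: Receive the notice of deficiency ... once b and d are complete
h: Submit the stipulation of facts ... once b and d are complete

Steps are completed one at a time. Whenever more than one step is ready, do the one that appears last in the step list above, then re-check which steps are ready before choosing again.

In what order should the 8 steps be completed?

e, d and b have no prerequisites; e is listed later, so e is first.
Now d and b have their prerequisites met. d is listed later, so d next.
Now f and b have their prerequisites met. f is listed later, so f next.
c now also ready, so the ready set is {c, b}; c is listed later → c.
That leaves b as the only ready step → b.
h and g are both available; h is listed later → h.
That leaves g as the only ready step → g.
Next only a has its prerequisites met → a.

e, d, f, c, b, h, g, a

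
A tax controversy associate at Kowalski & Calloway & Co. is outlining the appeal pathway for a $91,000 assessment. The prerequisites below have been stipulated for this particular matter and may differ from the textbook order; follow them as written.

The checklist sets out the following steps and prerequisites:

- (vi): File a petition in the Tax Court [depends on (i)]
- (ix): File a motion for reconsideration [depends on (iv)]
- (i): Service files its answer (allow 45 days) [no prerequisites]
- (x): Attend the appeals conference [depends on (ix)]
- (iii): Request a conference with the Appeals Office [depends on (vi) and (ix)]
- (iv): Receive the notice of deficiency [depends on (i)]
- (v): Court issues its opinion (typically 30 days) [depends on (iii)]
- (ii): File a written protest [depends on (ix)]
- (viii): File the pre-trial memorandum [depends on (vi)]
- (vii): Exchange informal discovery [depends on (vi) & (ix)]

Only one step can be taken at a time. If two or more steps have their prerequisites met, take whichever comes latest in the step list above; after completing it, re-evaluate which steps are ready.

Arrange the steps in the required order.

(i) → (iv) → (ix) → (ii) → (x) → (vi) → (vii) → (viii) → (iii) → (v)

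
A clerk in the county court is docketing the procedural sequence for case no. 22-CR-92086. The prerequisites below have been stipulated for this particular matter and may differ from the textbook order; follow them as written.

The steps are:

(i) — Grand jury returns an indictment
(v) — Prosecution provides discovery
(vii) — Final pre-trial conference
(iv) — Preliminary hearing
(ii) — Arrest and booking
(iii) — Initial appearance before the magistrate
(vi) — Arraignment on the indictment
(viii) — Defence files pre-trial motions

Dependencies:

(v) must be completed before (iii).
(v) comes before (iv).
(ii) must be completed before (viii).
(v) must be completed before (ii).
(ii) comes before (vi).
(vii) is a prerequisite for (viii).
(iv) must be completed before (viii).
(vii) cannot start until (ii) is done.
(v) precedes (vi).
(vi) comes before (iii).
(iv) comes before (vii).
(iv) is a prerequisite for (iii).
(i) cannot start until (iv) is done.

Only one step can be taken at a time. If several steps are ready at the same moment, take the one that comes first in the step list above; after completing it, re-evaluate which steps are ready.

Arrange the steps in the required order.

Only (v) has no prerequisites, so it is first.
Ready: (iv) and (ii). (iv) is listed earlier → (iv).
Now (i) and (ii) have their prerequisites met. (i) is listed earlier, so (i) next.
Next only (ii) has its prerequisites met → (ii).
Ready: (vii) and (vi). (vii) is listed earlier → (vii).
(viii) now also ready, so the ready set is {(vi), (viii)}; (vi) is listed earlier → (vi).
(iii) now also ready, so the ready set is {(iii), (viii)}; (iii) is listed earlier → (iii).
(viii) needed (vii), (iv) and (ii), now all done → (viii).

(v), (iv), (i), (ii), (vii), (vi), (iii), (viii)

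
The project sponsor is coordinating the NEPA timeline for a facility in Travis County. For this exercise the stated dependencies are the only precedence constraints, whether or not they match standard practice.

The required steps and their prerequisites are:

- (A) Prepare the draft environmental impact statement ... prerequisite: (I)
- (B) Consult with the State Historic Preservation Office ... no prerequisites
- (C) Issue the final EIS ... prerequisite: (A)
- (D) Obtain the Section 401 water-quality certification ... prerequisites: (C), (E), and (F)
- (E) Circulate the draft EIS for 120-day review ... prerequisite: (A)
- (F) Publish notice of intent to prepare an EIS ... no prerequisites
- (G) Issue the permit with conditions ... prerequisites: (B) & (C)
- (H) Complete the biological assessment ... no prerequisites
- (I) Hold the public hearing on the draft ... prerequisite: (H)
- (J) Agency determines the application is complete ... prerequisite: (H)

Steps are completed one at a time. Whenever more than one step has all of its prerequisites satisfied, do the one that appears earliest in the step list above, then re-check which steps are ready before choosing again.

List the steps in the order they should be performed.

(B), (F), (H), (I), (A), (C), (E), (D), (G), (J)

Nothing is required for (B), (F) and (H). (B) is listed earlier → (B) first.
Ready: (F) and (H). (F) is listed earlier → (F).
Next only (H) has its prerequisites met → (H).
Ready: (I) and (J). (I) is listed earlier → (I).
Ready: (A) and (J). (A) is listed earlier → (A).
Now (C), (E) and (J) have their prerequisites met. (C) is listed earlier, so (C) next.
(G) now also ready, so the ready set is {(E), (G), (J)}; (E) is listed earlier → (E).
(D), (G) and (J) are all available; (D) is listed earlier → (D).
(G) and (J) are both available; (G) is listed earlier → (G).
(J) needed (H), now all done → (J).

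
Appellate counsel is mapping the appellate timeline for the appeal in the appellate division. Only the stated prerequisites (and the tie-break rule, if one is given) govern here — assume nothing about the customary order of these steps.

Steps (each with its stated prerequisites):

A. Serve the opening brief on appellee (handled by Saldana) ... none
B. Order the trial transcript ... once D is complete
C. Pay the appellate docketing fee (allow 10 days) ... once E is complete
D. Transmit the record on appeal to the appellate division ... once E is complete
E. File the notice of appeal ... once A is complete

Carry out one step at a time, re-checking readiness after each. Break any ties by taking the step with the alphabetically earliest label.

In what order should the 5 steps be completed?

A → E → C → D → B

A is the only step with nothing outstanding, so it goes first.
Next only E has its prerequisites met → E.
Now C and D have their prerequisites met. C has the earlier label, so C next.
D needed E, now all done → D.
Next only B has its prerequisites met → B.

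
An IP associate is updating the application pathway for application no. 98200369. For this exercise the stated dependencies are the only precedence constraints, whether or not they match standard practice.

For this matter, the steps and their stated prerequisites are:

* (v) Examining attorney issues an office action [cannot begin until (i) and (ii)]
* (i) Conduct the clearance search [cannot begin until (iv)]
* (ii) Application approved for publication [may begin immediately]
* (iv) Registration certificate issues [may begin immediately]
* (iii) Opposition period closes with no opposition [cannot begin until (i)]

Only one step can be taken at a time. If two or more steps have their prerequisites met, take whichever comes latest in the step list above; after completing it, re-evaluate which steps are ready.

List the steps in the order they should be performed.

Nothing is required for (iv) and (ii). (iv) is listed later → (iv) first.
(i) now also ready, so the ready set is {(ii), (i)}; (ii) is listed later → (ii).
Next only (i) has its prerequisites met → (i).
(iii) and (v) are both available; (iii) is listed later → (iii).
That leaves (v) as the only ready step → (v).

(iv) → (ii) → (i) → (iii) → (v)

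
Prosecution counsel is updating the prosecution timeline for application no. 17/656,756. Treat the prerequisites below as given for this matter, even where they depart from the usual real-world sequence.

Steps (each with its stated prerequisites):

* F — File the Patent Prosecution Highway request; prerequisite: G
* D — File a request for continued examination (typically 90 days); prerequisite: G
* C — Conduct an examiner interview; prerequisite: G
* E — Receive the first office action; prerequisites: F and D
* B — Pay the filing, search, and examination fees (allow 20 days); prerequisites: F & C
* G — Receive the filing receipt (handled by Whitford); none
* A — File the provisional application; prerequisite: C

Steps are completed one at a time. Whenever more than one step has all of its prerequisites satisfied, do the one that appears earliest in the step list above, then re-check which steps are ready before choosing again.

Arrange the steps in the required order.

Only G has no prerequisites, so it is first.
Ready: F, D and C. F is listed earlier → F.
D and C are both available; D is listed earlier → D.
E now also ready, so the ready set is {C, E}; C is listed earlier → C.
B and A now also ready, so the ready set is {E, B, A}; E is listed earlier → E.
B and A are both available; B is listed earlier → B.
A needed C, now all done → A.

G, F, D, C, E, B, A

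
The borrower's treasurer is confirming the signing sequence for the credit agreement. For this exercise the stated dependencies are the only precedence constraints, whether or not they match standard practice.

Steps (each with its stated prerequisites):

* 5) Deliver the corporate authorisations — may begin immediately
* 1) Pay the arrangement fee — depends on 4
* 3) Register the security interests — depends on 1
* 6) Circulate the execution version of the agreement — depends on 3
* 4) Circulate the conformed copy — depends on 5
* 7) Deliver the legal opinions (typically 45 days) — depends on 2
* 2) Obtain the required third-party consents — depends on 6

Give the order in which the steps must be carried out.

5 has no prerequisites → 5 first.
4 needed 5, now all done → 4.
1 is the only step now ready → 1.
That leaves 3 as the only ready step → 3.
Next only 6 has its prerequisites met → 6.
2 needed 6, now all done → 2.
7 needed 2, now all done → 7.

5, 4, 1, 3, 6, 2, 7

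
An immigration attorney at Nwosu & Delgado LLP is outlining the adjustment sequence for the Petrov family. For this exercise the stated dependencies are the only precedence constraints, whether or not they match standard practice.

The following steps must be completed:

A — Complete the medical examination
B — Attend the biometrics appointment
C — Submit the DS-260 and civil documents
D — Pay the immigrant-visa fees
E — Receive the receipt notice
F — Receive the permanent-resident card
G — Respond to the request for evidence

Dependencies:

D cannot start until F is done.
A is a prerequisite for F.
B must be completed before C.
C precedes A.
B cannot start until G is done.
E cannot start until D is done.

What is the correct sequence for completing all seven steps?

G → B → C → A → F → D → E

G is the only step with nothing outstanding, so it goes first.
Next only B has its prerequisites met → B.
C is the only step now ready → C.
That leaves A as the only ready step → A.
Next only F has its prerequisites met → F.
D is the only step now ready → D.
Next only E has its prerequisites met → E.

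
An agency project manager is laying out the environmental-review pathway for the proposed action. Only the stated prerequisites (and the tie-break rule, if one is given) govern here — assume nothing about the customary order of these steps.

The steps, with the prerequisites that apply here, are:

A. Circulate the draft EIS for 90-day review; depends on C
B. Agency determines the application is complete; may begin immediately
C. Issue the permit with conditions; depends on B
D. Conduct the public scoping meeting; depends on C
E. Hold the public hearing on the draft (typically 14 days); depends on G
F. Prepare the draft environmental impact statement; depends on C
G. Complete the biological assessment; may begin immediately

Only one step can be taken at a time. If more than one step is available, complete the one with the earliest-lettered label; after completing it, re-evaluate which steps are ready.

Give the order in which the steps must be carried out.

B, C, A, D, F, G, E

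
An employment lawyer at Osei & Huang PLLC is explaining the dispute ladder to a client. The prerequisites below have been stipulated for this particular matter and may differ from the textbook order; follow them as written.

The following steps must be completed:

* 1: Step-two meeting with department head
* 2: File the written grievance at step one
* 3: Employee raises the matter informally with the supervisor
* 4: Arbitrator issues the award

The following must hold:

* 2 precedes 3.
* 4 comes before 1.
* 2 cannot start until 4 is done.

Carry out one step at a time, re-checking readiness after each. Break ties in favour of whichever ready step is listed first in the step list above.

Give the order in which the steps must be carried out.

4, 1, 2, 3

Only 4 has no prerequisites, so it is first.
Ready: 1 and 2. 1 is listed earlier → 1.
2 needed 4, now all done → 2.
3 is the only step now ready → 3.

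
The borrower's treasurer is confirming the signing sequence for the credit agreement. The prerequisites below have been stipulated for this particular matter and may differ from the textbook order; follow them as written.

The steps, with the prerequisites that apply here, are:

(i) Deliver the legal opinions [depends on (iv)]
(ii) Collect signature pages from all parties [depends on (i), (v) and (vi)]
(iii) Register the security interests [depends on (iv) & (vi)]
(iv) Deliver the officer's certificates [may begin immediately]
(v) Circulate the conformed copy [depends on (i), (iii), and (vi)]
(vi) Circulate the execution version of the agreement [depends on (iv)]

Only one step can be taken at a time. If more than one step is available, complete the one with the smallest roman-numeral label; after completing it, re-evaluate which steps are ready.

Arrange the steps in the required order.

(iv) → (i) → (vi) → (iii) → (v) → (ii)

(iv) is the only step with nothing outstanding, so it goes first.
(i) and (vi) are both available; (i) has the earlier label → (i).
(vi) is the only step now ready → (vi).
(iii) needed (iv) and (vi), now all done → (iii).
(v) needed (i), (iii) and (vi), now all done → (v).
(ii) needed (i), (v) and (vi), now all done → (ii).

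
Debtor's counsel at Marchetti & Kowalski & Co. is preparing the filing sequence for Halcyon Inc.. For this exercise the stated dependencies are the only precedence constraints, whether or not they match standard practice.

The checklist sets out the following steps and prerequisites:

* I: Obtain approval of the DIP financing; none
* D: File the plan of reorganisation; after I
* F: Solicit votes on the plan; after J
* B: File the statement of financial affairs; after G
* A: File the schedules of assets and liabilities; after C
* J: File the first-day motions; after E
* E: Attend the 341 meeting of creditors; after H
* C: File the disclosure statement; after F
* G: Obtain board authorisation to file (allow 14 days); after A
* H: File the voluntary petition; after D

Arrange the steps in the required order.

I → D → H → E → J → F → C → A → G → B

I has no prerequisites → I first.
Next only D has its prerequisites met → D.
H is the only step now ready → H.
Next only E has its prerequisites met → E.
Next only J has its prerequisites met → J.
F needed J, now all done → F.
C needed F, now all done → C.
That leaves A as the only ready step → A.
G needed A, now all done → G.
B needed G, now all done → B.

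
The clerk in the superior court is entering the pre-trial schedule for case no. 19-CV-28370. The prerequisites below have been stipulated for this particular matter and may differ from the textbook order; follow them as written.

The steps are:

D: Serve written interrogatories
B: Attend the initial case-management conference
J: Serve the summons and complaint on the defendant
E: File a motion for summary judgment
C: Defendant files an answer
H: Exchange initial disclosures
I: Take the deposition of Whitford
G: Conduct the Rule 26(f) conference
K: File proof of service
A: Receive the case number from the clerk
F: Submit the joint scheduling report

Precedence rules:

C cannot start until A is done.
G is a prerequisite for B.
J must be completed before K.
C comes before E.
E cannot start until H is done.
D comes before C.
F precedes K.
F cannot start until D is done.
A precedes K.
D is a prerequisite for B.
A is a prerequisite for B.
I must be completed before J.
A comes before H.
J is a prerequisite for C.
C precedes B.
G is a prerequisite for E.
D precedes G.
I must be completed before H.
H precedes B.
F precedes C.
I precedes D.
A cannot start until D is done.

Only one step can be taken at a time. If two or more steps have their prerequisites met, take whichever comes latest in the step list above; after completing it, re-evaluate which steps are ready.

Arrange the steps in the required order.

I is the only step with nothing outstanding, so it goes first.
Ready: J and D. J is listed later → J.
That leaves D as the only ready step → D.
Now F, A and G have their prerequisites met. F is listed later, so F next.
A and G are both available; A is listed later → A.
Now K, G, H and C have their prerequisites met. K is listed later, so K next.
G, H and C are all available; G is listed later → G.
Now H and C have their prerequisites met. H is listed later, so H next.
That leaves C as the only ready step → C.
E and B are both available; E is listed later → E.
B needed A, G, H, C and D, now all done → B.

I, J, D, F, A, K, G, H, C, E, B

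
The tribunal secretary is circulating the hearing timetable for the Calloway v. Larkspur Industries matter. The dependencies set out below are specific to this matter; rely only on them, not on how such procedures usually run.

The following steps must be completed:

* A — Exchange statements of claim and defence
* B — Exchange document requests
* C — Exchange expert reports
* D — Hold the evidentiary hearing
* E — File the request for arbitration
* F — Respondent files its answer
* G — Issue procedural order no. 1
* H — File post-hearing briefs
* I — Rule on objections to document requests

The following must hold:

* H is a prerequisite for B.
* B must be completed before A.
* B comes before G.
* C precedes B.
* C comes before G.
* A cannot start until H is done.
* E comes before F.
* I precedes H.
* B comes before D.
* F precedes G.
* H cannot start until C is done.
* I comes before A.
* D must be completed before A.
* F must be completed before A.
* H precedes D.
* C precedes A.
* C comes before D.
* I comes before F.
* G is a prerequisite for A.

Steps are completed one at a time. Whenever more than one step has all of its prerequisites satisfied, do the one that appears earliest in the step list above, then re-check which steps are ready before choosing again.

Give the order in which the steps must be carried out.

C, E, I, F, H, B, D, G, A

C, E and I have no prerequisites; C is listed earlier, so C is first.
Now E and I have their prerequisites met. E is listed earlier, so E next.
I is the only step now ready → I.
F and H are both available; F is listed earlier → F.
H needed C and I, now all done → H.
That leaves B as the only ready step → B.
D and G are both available; D is listed earlier → D.
Next only G has its prerequisites met → G.
Next only A has its prerequisites met → A.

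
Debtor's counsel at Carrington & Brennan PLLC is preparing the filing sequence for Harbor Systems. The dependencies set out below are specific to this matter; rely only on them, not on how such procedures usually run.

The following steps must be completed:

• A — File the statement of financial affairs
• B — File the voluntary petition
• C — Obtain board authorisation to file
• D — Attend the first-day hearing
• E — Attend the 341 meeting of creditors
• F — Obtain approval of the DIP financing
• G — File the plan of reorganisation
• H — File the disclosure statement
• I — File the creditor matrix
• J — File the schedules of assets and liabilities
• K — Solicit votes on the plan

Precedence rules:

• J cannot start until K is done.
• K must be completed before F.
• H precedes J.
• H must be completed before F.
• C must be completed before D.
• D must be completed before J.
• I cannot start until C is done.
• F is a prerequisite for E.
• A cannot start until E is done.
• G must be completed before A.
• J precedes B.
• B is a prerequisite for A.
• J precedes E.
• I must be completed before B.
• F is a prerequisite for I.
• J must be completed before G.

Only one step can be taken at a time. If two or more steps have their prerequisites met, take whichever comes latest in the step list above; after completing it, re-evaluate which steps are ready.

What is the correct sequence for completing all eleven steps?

K → H → F → C → I → D → J → G → E → B → A

Nothing is required for K, H and C. K is listed later → K first.
Ready: H and C. H is listed later → H.
F and C are both available; F is listed later → F.
C is the only step now ready → C.
Now I and D have their prerequisites met. I is listed later, so I next.
D needed C, now all done → D.
J needed K, H and D, now all done → J.
Ready: G, E and B. G is listed later → G.
Now E and B have their prerequisites met. E is listed later, so E next.
B needed J and I, now all done → B.
Next only A has its prerequisites met → A.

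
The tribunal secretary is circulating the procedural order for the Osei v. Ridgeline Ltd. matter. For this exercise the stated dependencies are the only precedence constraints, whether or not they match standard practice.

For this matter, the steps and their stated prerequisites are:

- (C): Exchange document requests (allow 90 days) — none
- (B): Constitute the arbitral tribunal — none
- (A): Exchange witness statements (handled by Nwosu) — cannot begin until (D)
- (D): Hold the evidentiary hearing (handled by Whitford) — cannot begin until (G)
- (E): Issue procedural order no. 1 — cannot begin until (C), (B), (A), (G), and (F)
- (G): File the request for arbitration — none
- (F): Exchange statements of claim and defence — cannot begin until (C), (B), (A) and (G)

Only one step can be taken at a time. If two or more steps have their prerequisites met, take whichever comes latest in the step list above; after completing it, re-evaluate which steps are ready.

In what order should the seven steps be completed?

(G) → (D) → (A) → (B) → (C) → (F) → (E)

Nothing is required for (G), (B) and (C). (G) is listed later → (G) first.
(D) now also ready, so the ready set is {(D), (B), (C)}; (D) is listed later → (D).
Ready: (A), (B) and (C). (A) is listed later → (A).
Ready: (B) and (C). (B) is listed later → (B).
(C) is the only step now ready → (C).
(F) needed (G), (A), (B) and (C), now all done → (F).
(E) needed (F), (G), (A), (B) and (C), now all done → (E).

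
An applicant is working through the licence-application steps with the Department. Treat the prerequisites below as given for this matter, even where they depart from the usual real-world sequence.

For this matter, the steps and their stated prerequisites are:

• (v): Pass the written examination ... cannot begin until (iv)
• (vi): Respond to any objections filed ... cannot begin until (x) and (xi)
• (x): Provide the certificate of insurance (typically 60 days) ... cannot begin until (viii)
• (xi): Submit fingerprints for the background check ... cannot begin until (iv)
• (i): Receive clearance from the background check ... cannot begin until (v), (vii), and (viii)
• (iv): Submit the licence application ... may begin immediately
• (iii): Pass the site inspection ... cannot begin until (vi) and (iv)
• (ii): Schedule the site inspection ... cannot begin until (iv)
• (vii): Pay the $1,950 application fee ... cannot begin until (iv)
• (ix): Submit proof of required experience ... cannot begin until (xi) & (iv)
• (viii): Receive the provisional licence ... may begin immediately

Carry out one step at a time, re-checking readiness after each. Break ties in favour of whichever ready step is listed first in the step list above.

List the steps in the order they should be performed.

(iv) (v) (xi) (ii) (vii) (ix) (viii) (x) (vi) (i) (iii)

(iv) and (viii) have no prerequisites; (iv) is listed earlier, so (iv) is first.
(v), (xi), (ii), (vii) and (viii) are all available; (v) is listed earlier → (v).
(xi), (ii), (vii) and (viii) are all available; (xi) is listed earlier → (xi).
(ix) now also ready, so the ready set is {(ii), (vii), (ix), (viii)}; (ii) is listed earlier → (ii).
Now (vii), (ix) and (viii) have their prerequisites met. (vii) is listed earlier, so (vii) next.
Now (ix) and (viii) have their prerequisites met. (ix) is listed earlier, so (ix) next.
Next only (viii) has its prerequisites met → (viii).
Ready: (x) and (i). (x) is listed earlier → (x).
(vi) and (i) are both available; (vi) is listed earlier → (vi).
(iii) now also ready, so the ready set is {(i), (iii)}; (i) is listed earlier → (i).
That leaves (iii) as the only ready step → (iii).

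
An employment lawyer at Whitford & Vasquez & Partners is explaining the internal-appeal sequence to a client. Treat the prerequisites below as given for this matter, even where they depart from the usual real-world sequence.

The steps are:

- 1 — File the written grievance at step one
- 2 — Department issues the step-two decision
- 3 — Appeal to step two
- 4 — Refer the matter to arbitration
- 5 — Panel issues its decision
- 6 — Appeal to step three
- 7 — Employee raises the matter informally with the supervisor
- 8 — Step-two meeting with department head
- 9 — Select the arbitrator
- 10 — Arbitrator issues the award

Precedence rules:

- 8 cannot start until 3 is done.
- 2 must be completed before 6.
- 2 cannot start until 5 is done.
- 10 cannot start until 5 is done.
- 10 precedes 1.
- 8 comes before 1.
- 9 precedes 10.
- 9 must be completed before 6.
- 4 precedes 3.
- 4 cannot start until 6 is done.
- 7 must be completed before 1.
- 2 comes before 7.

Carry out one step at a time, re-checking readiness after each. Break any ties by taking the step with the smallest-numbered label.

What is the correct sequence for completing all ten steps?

5, 2, 7, 9, 6, 4, 3, 8, 10, 1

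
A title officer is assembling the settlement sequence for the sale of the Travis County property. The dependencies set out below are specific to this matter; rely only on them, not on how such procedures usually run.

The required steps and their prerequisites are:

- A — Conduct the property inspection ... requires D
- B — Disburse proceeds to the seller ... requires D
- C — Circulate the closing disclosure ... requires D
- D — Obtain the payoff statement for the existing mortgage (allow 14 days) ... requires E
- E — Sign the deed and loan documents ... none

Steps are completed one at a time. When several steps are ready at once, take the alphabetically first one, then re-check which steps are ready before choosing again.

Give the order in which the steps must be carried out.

E D A B C

E is the only step with nothing outstanding, so it goes first.
D needed E, now all done → D.
Now A, B and C have their prerequisites met. A has the earlier label, so A next.
Ready: B and C. B has the earlier label → B.
C is the only step now ready → C.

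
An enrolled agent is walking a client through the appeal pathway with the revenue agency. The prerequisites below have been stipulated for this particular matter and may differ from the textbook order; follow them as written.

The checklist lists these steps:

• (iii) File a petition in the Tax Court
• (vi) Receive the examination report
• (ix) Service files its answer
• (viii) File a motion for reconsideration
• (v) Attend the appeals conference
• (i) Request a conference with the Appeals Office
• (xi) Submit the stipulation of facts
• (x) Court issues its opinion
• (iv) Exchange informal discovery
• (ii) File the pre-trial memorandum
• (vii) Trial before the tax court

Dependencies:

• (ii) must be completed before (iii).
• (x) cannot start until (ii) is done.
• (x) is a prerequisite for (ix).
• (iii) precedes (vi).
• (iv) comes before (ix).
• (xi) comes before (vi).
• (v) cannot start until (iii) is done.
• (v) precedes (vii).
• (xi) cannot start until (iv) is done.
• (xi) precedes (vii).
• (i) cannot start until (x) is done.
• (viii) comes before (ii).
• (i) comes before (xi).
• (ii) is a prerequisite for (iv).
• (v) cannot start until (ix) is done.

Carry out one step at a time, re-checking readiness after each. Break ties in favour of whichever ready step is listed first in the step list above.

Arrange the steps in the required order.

(viii) (ii) (iii) (x) (i) (iv) (ix) (v) (xi) (vi) (vii)

(viii) has no prerequisites → (viii) first.
(ii) needed (viii), now all done → (ii).
(iii), (x) and (iv) are all available; (iii) is listed earlier → (iii).
Now (x) and (iv) have their prerequisites met. (x) is listed earlier, so (x) next.
(i) now also ready, so the ready set is {(i), (iv)}; (i) is listed earlier → (i).
(iv) needed (ii), now all done → (iv).
Now (ix) and (xi) have their prerequisites met. (ix) is listed earlier, so (ix) next.
Ready: (v) and (xi). (v) is listed earlier → (v).
Next only (xi) has its prerequisites met → (xi).
Now (vi) and (vii) have their prerequisites met. (vi) is listed earlier, so (vi) next.
(vii) is the only step now ready → (vii).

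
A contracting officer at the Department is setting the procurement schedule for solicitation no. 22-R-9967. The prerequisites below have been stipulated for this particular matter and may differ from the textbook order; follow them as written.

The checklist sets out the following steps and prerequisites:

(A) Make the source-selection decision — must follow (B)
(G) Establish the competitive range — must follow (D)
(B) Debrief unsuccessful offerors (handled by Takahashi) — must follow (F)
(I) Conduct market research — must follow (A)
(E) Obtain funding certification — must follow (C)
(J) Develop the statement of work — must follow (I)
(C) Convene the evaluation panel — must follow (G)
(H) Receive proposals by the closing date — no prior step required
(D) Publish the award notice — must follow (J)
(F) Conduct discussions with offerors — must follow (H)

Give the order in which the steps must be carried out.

(H) (F) (B) (A) (I) (J) (D) (G) (C) (E)

(H) has no prerequisites → (H) first.
Next only (F) has its prerequisites met → (F).
(B) needed (F), now all done → (B).
Next only (A) has its prerequisites met → (A).
That leaves (I) as the only ready step → (I).
That leaves (J) as the only ready step → (J).
(D) needed (J), now all done → (D).
(G) needed (D), now all done → (G).
(C) is the only step now ready → (C).
(E) is the only step now ready → (E).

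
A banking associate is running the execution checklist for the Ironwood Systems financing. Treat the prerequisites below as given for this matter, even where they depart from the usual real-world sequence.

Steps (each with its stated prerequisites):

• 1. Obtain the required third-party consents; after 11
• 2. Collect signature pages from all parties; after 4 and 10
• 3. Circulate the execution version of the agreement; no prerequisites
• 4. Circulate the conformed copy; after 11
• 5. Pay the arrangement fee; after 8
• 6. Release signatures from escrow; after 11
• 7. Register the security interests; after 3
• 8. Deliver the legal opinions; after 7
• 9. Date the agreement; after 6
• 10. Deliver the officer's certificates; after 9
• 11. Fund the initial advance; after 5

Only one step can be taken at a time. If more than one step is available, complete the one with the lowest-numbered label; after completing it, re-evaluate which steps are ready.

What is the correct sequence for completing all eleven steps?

Only 3 has no prerequisites, so it is first.
That leaves 7 as the only ready step → 7.
That leaves 8 as the only ready step → 8.
5 is the only step now ready → 5.
That leaves 11 as the only ready step → 11.
1, 4 and 6 are all available; 1 has the earlier label → 1.
4 and 6 are both available; 4 has the earlier label → 4.
6 needed 11, now all done → 6.
9 needed 6, now all done → 9.
10 needed 9, now all done → 10.
2 needed 4 and 10, now all done → 2.

3, 7, 8, 5, 11, 1, 4, 6, 9, 10, 2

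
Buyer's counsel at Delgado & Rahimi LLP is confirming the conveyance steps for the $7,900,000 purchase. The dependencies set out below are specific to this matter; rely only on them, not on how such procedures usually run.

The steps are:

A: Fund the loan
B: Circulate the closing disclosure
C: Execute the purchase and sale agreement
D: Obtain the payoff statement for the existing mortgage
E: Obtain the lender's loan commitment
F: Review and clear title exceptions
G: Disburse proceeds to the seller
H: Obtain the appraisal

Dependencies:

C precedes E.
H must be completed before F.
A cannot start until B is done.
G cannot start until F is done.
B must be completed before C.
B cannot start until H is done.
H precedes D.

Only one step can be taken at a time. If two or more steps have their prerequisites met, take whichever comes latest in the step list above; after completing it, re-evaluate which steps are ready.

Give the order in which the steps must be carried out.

H → F → G → D → B → C → E → A

H has no prerequisites → H first.
F, D and B are all available; F is listed later → F.
G, D and B are all available; G is listed later → G.
D and B are both available; D is listed later → D.
B is the only step now ready → B.
Now C and A have their prerequisites met. C is listed later, so C next.
E now also ready, so the ready set is {E, A}; E is listed later → E.
A is the only step now ready → A.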